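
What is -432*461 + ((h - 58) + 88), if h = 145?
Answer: -198977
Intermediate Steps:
-432*461 + ((h - 58) + 88) = -432*461 + ((145 - 58) + 88) = -199152 + (87 + 88) = -199152 + 175 = -198977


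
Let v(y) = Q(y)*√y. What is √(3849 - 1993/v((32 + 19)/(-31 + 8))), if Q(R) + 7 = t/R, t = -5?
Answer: √(1862916 - 3986*I*√1173)/22 ≈ 62.082 - 2.2717*I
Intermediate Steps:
Q(R) = -7 - 5/R
v(y) = √y*(-7 - 5/y) (v(y) = (-7 - 5/y)*√y = √y*(-7 - 5/y))
√(3849 - 1993/v((32 + 19)/(-31 + 8))) = √(3849 - 1993*I*√23*√(32 + 19)/(23*(-5 - 7*(32 + 19)/(-31 + 8)))) = √(3849 - 1993*I*√1173/(23*(-5 - 357/(-23)))) = √(3849 - 1993*I*√1173/(23*(-5 - 357*(-1)/23))) = √(3849 - 1993*I*√1173/(23*(-5 - 7*(-51/23)))) = √(3849 - 1993*I*√1173/(23*(-5 + 357/23))) = √(3849 - 1993*I*√1173/242)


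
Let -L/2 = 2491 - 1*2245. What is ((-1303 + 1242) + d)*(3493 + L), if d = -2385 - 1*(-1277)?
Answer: -3508169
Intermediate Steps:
d = -1108 (d = -2385 + 1277 = -1108)
L = -492 (L = -2*(2491 - 1*2245) = -2*(2491 - 2245) = -2*246 = -492)
((-1303 + 1242) + d)*(3493 + L) = ((-1303 + 1242) - 1108)*(3493 - 492) = (-61 - 1108)*3001 = -1169*3001 = -3508169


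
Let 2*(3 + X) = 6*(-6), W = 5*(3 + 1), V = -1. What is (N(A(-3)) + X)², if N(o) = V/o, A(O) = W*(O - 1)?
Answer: 2819041/6400 ≈ 440.48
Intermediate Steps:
W = 20 (W = 5*4 = 20)
X = -21 (X = -3 + (6*(-6))/2 = -3 + (½)*(-36) = -3 - 18 = -21)
A(O) = -20 + 20*O (A(O) = 20*(O - 1) = 20*(-1 + O) = -20 + 20*O)
N(o) = -1/o
(N(A(-3)) + X)² = (-1/(-20 + 20*(-3)) - 21)² = (-1/(-20 - 60) - 21)² = (-1/(-80) - 21)² = (-1*(-1/80) - 21)² = (1/80 - 21)² = (-1679/80)² = 2819041/6400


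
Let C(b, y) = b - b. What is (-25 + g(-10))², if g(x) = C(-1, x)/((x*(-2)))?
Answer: 625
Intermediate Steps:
C(b, y) = 0
g(x) = 0 (g(x) = 0/((x*(-2))) = 0/((-2*x)) = 0*(-1/(2*x)) = 0)
(-25 + g(-10))² = (-25 + 0)² = (-25)² = 625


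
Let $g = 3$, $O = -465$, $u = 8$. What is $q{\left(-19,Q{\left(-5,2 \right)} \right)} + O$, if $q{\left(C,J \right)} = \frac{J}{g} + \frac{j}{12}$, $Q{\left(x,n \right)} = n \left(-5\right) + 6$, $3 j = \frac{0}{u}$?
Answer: $- \frac{1399}{3} \approx -466.33$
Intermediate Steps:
$j = 0$ ($j = \frac{0 \cdot \frac{1}{8}}{3} = \frac{1}{3} \cdot 0 = 0$)
$Q{\left(x,n \right)} = 6 - 5 n$ ($Q{\left(x,n \right)} = - 5 n + 6 = 6 - 5 n$)
$q{\left(C,J \right)} = \frac{J}{3}$ ($q{\left(C,J \right)} = \frac{J}{3} + \frac{0}{12} = J \frac{1}{3} + 0 \cdot \frac{1}{12} = \frac{J}{3} + 0 = \frac{J}{3}$)
$q{\left(-19,Q{\left(-5,2 \right)} \right)} + O = \frac{6 - 10}{3} - 465 = \frac{1}{3} \left(-4\right) - 465 = - \frac{4}{3} - 465 = - \frac{1399}{3}$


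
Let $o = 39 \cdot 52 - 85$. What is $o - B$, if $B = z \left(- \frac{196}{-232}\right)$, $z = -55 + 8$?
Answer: $\frac{114997}{58} \approx 1982.7$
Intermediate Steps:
$z = -47$
$o = 1943$ ($o = 2028 - 85 = 1943$)
$B = - \frac{2303}{58}$ ($B = - 47 \left(- \frac{196}{-232}\right) = - 47 \left(\left(-196\right) \left(- \frac{1}{232}\right)\right) = \left(-47\right) \frac{49}{58} = - \frac{2303}{58} \approx -39.707$)
$o - B = 1943 - - \frac{2303}{58} = 1943 + \frac{2303}{58} = \frac{114997}{58}$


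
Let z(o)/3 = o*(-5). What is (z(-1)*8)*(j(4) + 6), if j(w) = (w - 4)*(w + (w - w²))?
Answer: 720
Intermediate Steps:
j(w) = (-4 + w)*(-w² + 2*w)
z(o) = -15*o (z(o) = 3*(o*(-5)) = 3*(-5*o) = -15*o)
(z(-1)*8)*(j(4) + 6) = (-15*(-1)*8)*(4*(-8 - 1*4² + 6*4) + 6) = (15*8)*(4*(-8 - 1*16 + 24) + 6) = 120*(4*(-8 - 16 + 24) + 6) = 120*(4*0 + 6) = 120*(0 + 6) = 120*6 = 720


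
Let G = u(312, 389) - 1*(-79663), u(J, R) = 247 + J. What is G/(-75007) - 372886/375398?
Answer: -29042119279/14078738893 ≈ -2.0628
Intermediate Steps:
G = 80222 (G = (247 + 312) - 1*(-79663) = 559 + 79663 = 80222)
G/(-75007) - 372886/375398 = 80222/(-75007) - 372886/375398 = 80222*(-1/75007) - 372886*1/375398 = -80222/75007 - 186443/187699 = -29042119279/14078738893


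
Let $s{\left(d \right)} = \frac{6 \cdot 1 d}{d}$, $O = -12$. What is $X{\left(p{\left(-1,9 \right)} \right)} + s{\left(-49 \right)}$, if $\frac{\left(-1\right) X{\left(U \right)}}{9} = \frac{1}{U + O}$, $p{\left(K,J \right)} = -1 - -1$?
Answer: $\frac{27}{4} \approx 6.75$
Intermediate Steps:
$p{\left(K,J \right)} = 0$ ($p{\left(K,J \right)} = -1 + 1 = 0$)
$X{\left(U \right)} = - \frac{9}{-12 + U}$ ($X{\left(U \right)} = - \frac{9}{U - 12} = - \frac{9}{-12 + U}$)
$s{\left(d \right)} = 6$ ($s{\left(d \right)} = \frac{6 d}{d} = 6$)
$X{\left(p{\left(-1,9 \right)} \right)} + s{\left(-49 \right)} = - \frac{9}{-12 + 0} + 6 = - \frac{9}{-12} + 6 = \left(-9\right) \left(- \frac{1}{12}\right) + 6 = \frac{3}{4} + 6 = \frac{27}{4}$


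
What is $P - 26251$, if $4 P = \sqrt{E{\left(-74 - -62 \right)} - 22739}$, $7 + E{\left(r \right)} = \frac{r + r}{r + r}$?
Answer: $-26251 + \frac{i \sqrt{22745}}{4} \approx -26251.0 + 37.704 i$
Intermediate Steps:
$E{\left(r \right)} = -6$ ($E{\left(r \right)} = -7 + \frac{r + r}{r + r} = -7 + \frac{2 r}{2 r} = -7 + 2 r \frac{1}{2 r} = -7 + 1 = -6$)
$P = \frac{i \sqrt{22745}}{4}$ ($P = \frac{\sqrt{-6 - 22739}}{4} = \frac{\sqrt{-22745}}{4} = \frac{i \sqrt{22745}}{4} \approx 37.704 i$)
$P - 26251 = \frac{i \sqrt{22745}}{4} - 26251 = -26251 + \frac{i \sqrt{22745}}{4}$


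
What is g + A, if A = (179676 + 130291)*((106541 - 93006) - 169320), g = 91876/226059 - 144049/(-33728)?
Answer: -368174317079094806821/7624517952 ≈ -4.8288e+10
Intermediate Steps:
g = 35662366619/7624517952 (g = 91876*(1/226059) - 144049*(-1/33728) = 91876/226059 + 144049/33728 = 35662366619/7624517952 ≈ 4.6773)
A = -48288209095 (A = 309967*(13535 - 169320) = 309967*(-155785) = -48288209095)
g + A = 35662366619/7624517952 - 48288209095 = -368174317079094806821/7624517952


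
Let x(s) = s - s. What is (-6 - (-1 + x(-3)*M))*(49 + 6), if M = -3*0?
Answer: -275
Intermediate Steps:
x(s) = 0
M = 0
(-6 - (-1 + x(-3)*M))*(49 + 6) = (-6 - (-1 + 0*0))*(49 + 6) = (-6 - (-1 + 0))*55 = (-6 - 1*(-1))*55 = (-6 + 1)*55 = -5*55 = -275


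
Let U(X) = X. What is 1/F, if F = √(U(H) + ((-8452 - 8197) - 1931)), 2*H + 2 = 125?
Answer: -I*√74074/37037 ≈ -0.0073485*I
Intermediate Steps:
H = 123/2 (H = -1 + (½)*125 = -1 + 125/2 = 123/2 ≈ 61.500)
F = I*√74074/2 (F = √(123/2 + ((-8452 - 8197) - 1931)) = √(123/2 + (-16649 - 1931)) = √(123/2 - 18580) = √(-37037/2) = I*√74074/2 ≈ 136.08*I)
1/F = 1/(I*√74074/2) = -I*√74074/37037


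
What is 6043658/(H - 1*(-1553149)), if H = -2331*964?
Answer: -6043658/693935 ≈ -8.7093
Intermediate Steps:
H = -2247084
6043658/(H - 1*(-1553149)) = 6043658/(-2247084 - 1*(-1553149)) = 6043658/(-2247084 + 1553149) = 6043658/(-693935) = 6043658*(-1/693935) = -6043658/693935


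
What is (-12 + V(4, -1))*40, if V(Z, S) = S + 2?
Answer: -440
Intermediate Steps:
V(Z, S) = 2 + S
(-12 + V(4, -1))*40 = (-12 + (2 - 1))*40 = (-12 + 1)*40 = -11*40 = -440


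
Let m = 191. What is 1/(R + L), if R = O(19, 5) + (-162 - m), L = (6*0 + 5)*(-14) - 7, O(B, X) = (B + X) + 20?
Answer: -1/386 ≈ -0.0025907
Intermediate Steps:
O(B, X) = 20 + B + X
L = -77 (L = (0 + 5)*(-14) - 7 = 5*(-14) - 7 = -70 - 7 = -77)
R = -309 (R = (20 + 19 + 5) + (-162 - 1*191) = 44 + (-162 - 191) = 44 - 353 = -309)
1/(R + L) = 1/(-309 - 77) = 1/(-386) = -1/386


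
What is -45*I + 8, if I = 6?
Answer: -262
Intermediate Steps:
-45*I + 8 = -45*6 + 8 = -270 + 8 = -262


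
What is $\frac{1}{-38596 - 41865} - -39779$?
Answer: $\frac{3200658118}{80461} \approx 39779.0$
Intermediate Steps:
$\frac{1}{-38596 - 41865} - -39779 = \frac{1}{-80461} + 39779 = - \frac{1}{80461} + 39779 = \frac{3200658118}{80461}$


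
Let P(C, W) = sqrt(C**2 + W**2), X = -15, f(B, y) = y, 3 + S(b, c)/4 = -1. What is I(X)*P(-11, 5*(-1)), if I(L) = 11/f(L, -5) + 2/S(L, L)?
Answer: -93*sqrt(146)/40 ≈ -28.093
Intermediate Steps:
S(b, c) = -16 (S(b, c) = -12 + 4*(-1) = -12 - 4 = -16)
I(L) = -93/40 (I(L) = 11/(-5) + 2/(-16) = 11*(-1/5) + 2*(-1/16) = -11/5 - 1/8 = -93/40)
I(X)*P(-11, 5*(-1)) = -93*sqrt((-11)**2 + (5*(-1))**2)/40 = -93*sqrt(121 + (-5)**2)/40 = -93*sqrt(121 + 25)/40 = -93*sqrt(146)/40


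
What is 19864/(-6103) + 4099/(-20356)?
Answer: -429367781/124232668 ≈ -3.4562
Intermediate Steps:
19864/(-6103) + 4099/(-20356) = 19864*(-1/6103) + 4099*(-1/20356) = -19864/6103 - 4099/20356 = -429367781/124232668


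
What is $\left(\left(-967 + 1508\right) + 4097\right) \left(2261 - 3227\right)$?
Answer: $-4480308$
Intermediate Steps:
$\left(\left(-967 + 1508\right) + 4097\right) \left(2261 - 3227\right) = \left(541 + 4097\right) \left(-966\right) = 4638 \left(-966\right) = -4480308$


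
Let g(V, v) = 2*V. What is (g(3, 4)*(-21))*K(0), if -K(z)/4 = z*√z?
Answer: 0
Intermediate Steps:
K(z) = -4*z^(3/2) (K(z) = -4*z*√z = -4*z^(3/2))
(g(3, 4)*(-21))*K(0) = ((2*3)*(-21))*(-4*0^(3/2)) = (6*(-21))*(-4*0) = -126*0 = 0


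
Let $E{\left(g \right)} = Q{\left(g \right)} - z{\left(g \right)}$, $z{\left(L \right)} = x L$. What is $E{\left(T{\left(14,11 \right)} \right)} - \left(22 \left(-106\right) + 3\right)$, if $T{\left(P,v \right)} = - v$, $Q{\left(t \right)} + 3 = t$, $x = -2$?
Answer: $2293$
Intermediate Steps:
$Q{\left(t \right)} = -3 + t$
$z{\left(L \right)} = - 2 L$
$E{\left(g \right)} = -3 + 3 g$ ($E{\left(g \right)} = \left(-3 + g\right) - - 2 g = \left(-3 + g\right) + 2 g = -3 + 3 g$)
$E{\left(T{\left(14,11 \right)} \right)} - \left(22 \left(-106\right) + 3\right) = \left(-3 + 3 \left(\left(-1\right) 11\right)\right) - \left(22 \left(-106\right) + 3\right) = \left(-3 + 3 \left(-11\right)\right) - \left(-2332 + 3\right) = \left(-3 - 33\right) - -2329 = -36 + 2329 = 2293$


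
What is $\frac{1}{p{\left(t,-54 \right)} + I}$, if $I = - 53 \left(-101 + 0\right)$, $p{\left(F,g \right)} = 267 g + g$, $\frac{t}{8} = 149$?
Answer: $- \frac{1}{9119} \approx -0.00010966$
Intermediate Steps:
$t = 1192$ ($t = 8 \cdot 149 = 1192$)
$p{\left(F,g \right)} = 268 g$
$I = 5353$ ($I = \left(-53\right) \left(-101\right) = 5353$)
$\frac{1}{p{\left(t,-54 \right)} + I} = \frac{1}{268 \left(-54\right) + 5353} = \frac{1}{-14472 + 5353} = \frac{1}{-9119} = - \frac{1}{9119}$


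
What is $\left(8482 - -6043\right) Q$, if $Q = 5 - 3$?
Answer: $29050$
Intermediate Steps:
$Q = 2$
$\left(8482 - -6043\right) Q = \left(8482 - -6043\right) 2 = \left(8482 + 6043\right) 2 = 14525 \cdot 2 = 29050$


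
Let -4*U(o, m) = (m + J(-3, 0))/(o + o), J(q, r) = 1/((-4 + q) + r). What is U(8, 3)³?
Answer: -125/1404928 ≈ -8.8973e-5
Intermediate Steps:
J(q, r) = 1/(-4 + q + r)
U(o, m) = -(-⅐ + m)/(8*o) (U(o, m) = -(m + 1/(-4 - 3 + 0))/(4*(o + o)) = -(m + 1/(-7))/(4*(2*o)) = -(m - ⅐)*1/(2*o)/4 = -(-⅐ + m)*1/(2*o)/4 = -(-⅐ + m)/(8*o))
U(8, 3)³ = ((1/56)*(1 - 7*3)/8)³ = ((1/56)*(⅛)*(1 - 21))³ = ((1/56)*(⅛)*(-20))³ = (-5/112)³ = -125/1404928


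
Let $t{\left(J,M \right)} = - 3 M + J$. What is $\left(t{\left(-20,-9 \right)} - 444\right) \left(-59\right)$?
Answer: $25783$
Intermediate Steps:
$t{\left(J,M \right)} = J - 3 M$
$\left(t{\left(-20,-9 \right)} - 444\right) \left(-59\right) = \left(\left(-20 - -27\right) - 444\right) \left(-59\right) = \left(\left(-20 + 27\right) - 444\right) \left(-59\right) = \left(7 - 444\right) \left(-59\right) = \left(-437\right) \left(-59\right) = 25783$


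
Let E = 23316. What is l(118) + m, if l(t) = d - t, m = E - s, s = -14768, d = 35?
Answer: 38001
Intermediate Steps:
m = 38084 (m = 23316 - 1*(-14768) = 23316 + 14768 = 38084)
l(t) = 35 - t
l(118) + m = (35 - 1*118) + 38084 = (35 - 118) + 38084 = -83 + 38084 = 38001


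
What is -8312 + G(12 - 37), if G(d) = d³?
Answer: -23937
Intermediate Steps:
-8312 + G(12 - 37) = -8312 + (12 - 37)³ = -8312 + (-25)³ = -8312 - 15625 = -23937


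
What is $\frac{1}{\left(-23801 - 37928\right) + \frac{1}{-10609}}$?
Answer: $- \frac{10609}{654882962} \approx -1.62 \cdot 10^{-5}$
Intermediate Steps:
$\frac{1}{\left(-23801 - 37928\right) + \frac{1}{-10609}} = \frac{1}{-61729 - \frac{1}{10609}} = \frac{1}{- \frac{654882962}{10609}} = - \frac{10609}{654882962}$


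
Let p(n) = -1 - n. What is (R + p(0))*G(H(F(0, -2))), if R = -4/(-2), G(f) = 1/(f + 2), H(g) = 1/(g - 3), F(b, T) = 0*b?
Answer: ⅗ ≈ 0.60000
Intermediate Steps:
F(b, T) = 0
H(g) = 1/(-3 + g)
G(f) = 1/(2 + f)
R = 2 (R = -4*(-½) = 2)
(R + p(0))*G(H(F(0, -2))) = (2 + (-1 - 1*0))/(2 + 1/(-3 + 0)) = (2 + (-1 + 0))/(2 + 1/(-3)) = (2 - 1)/(2 - ⅓) = 1/(5/3) = 1*(⅗) = ⅗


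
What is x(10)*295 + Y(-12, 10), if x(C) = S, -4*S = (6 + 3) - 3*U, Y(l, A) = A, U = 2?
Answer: -845/4 ≈ -211.25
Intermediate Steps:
S = -3/4 (S = -((6 + 3) - 3*2)/4 = -(9 - 6)/4 = -1/4*3 = -3/4 ≈ -0.75000)
x(C) = -3/4
x(10)*295 + Y(-12, 10) = -3/4*295 + 10 = -885/4 + 10 = -845/4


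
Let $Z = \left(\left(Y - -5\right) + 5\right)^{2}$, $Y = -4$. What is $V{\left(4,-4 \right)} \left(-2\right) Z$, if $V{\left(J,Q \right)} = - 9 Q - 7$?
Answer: $-2088$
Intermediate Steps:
$V{\left(J,Q \right)} = -7 - 9 Q$
$Z = 36$ ($Z = \left(\left(-4 - -5\right) + 5\right)^{2} = \left(\left(-4 + 5\right) + 5\right)^{2} = \left(1 + 5\right)^{2} = 6^{2} = 36$)
$V{\left(4,-4 \right)} \left(-2\right) Z = \left(-7 - -36\right) \left(-2\right) 36 = \left(-7 + 36\right) \left(-2\right) 36 = 29 \left(-2\right) 36 = \left(-58\right) 36 = -2088$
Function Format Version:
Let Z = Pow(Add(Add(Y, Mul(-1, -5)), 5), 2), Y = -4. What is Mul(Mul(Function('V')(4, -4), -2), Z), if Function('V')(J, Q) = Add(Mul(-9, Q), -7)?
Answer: -2088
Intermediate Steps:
Function('V')(J, Q) = Add(-7, Mul(-9, Q))
Z = 36 (Z = Pow(Add(Add(-4, Mul(-1, -5)), 5), 2) = Pow(Add(Add(-4, 5), 5), 2) = Pow(Add(1, 5), 2) = Pow(6, 2) = 36)
Mul(Mul(Function('V')(4, -4), -2), Z) = Mul(Mul(Add(-7, Mul(-9, -4)), -2), 36) = Mul(Mul(Add(-7, 36), -2), 36) = Mul(Mul(29, -2), 36) = Mul(-58, 36) = -2088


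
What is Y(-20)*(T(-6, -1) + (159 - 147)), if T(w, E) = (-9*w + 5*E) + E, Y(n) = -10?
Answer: -600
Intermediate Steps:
T(w, E) = -9*w + 6*E
Y(-20)*(T(-6, -1) + (159 - 147)) = -10*((-9*(-6) + 6*(-1)) + (159 - 147)) = -10*((54 - 6) + 12) = -10*(48 + 12) = -10*60 = -600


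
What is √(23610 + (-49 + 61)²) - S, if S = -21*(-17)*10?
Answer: -3570 + √23754 ≈ -3415.9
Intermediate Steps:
S = 3570 (S = 357*10 = 3570)
√(23610 + (-49 + 61)²) - S = √(23610 + (-49 + 61)²) - 1*3570 = √(23610 + 12²) - 3570 = √(23610 + 144) - 3570 = √23754 - 3570 = -3570 + √23754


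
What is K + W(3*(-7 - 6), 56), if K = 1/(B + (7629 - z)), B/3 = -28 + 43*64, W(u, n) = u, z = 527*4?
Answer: -534026/13693 ≈ -39.000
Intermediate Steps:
z = 2108
B = 8172 (B = 3*(-28 + 43*64) = 3*(-28 + 2752) = 3*2724 = 8172)
K = 1/13693 (K = 1/(8172 + (7629 - 1*2108)) = 1/(8172 + (7629 - 2108)) = 1/(8172 + 5521) = 1/13693 ≈ 7.3030e-5)
K + W(3*(-7 - 6), 56) = 1/13693 + 3*(-7 - 6) = 1/13693 + 3*(-13) = 1/13693 - 39 = -534026/13693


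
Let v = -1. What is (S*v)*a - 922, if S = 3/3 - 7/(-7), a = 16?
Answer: -954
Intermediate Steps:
S = 2 (S = 3*(⅓) - 7*(-⅐) = 1 + 1 = 2)
(S*v)*a - 922 = (2*(-1))*16 - 922 = -2*16 - 922 = -32 - 922 = -954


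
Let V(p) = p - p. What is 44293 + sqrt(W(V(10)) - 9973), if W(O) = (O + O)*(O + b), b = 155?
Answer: 44293 + I*sqrt(9973) ≈ 44293.0 + 99.865*I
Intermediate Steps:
V(p) = 0
W(O) = 2*O*(155 + O) (W(O) = (O + O)*(O + 155) = (2*O)*(155 + O) = 2*O*(155 + O))
44293 + sqrt(W(V(10)) - 9973) = 44293 + sqrt(2*0*(155 + 0) - 9973) = 44293 + sqrt(2*0*155 - 9973) = 44293 + sqrt(0 - 9973) = 44293 + sqrt(-9973) = 44293 + I*sqrt(9973)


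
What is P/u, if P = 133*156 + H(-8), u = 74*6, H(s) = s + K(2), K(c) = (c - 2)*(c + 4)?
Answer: 5185/111 ≈ 46.712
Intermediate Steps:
K(c) = (-2 + c)*(4 + c)
H(s) = s (H(s) = s + (-8 + 2**2 + 2*2) = s + (-8 + 4 + 4) = s + 0 = s)
u = 444
P = 20740 (P = 133*156 - 8 = 20748 - 8 = 20740)
P/u = 20740/444 = 20740*(1/444) = 5185/111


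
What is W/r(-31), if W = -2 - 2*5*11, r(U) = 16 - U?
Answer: -112/47 ≈ -2.3830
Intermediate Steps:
W = -112 (W = -2 - 10*11 = -2 - 110 = -112)
W/r(-31) = -112/(16 - 1*(-31)) = -112/(16 + 31) = -112/47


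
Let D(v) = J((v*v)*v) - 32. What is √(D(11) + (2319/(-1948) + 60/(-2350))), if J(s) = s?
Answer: 3*√7554636105035/228890 ≈ 36.025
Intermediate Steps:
D(v) = -32 + v³ (D(v) = (v*v)*v - 32 = v²*v - 32 = v³ - 32 = -32 + v³)
√(D(11) + (2319/(-1948) + 60/(-2350))) = √((-32 + 11³) + (2319/(-1948) + 60/(-2350))) = √((-32 + 1331) + (2319*(-1/1948) + 60*(-1/2350))) = √(1299 + (-2319/1948 - 6/235)) = √(1299 - 556653/457780) = √(594099567/457780) = 3*√7554636105035/228890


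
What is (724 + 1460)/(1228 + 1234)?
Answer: 1092/1231 ≈ 0.88708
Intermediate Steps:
(724 + 1460)/(1228 + 1234) = 2184/2462 = 2184*(1/2462) = 1092/1231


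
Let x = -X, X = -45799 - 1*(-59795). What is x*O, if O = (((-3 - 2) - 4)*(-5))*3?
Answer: -1889460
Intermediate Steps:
X = 13996 (X = -45799 + 59795 = 13996)
x = -13996 (x = -1*13996 = -13996)
O = 135 (O = ((-5 - 4)*(-5))*3 = -9*(-5)*3 = 45*3 = 135)
x*O = -13996*135 = -1889460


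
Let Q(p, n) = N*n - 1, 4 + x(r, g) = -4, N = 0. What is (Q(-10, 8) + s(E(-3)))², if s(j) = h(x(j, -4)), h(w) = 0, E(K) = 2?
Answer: 1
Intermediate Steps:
x(r, g) = -8 (x(r, g) = -4 - 4 = -8)
s(j) = 0
Q(p, n) = -1 (Q(p, n) = 0*n - 1 = 0 - 1 = -1)
(Q(-10, 8) + s(E(-3)))² = (-1 + 0)² = (-1)² = 1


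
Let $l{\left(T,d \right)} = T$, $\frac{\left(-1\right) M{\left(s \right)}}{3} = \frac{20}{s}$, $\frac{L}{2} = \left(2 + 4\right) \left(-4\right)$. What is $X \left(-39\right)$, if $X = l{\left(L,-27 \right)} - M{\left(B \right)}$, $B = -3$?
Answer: $2652$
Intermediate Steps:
$L = -48$ ($L = 2 \left(2 + 4\right) \left(-4\right) = 2 \cdot 6 \left(-4\right) = 2 \left(-24\right) = -48$)
$M{\left(s \right)} = - \frac{60}{s}$ ($M{\left(s \right)} = - 3 \frac{20}{s} = - \frac{60}{s}$)
$X = -68$ ($X = -48 - - \frac{60}{-3} = -48 - \left(-60\right) \left(- \frac{1}{3}\right) = -48 - 20 = -68$)
$X \left(-39\right) = \left(-68\right) \left(-39\right) = 2652$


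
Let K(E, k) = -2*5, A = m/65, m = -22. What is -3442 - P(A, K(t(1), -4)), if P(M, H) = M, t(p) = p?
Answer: -223708/65 ≈ -3441.7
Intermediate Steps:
A = -22/65 ≈ -0.33846
K(E, k) = -10
-3442 - P(A, K(t(1), -4)) = -3442 - 1*(-22/65) = -3442 + 22/65 = -223708/65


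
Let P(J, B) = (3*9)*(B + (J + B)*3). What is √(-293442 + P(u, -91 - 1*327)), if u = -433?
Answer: 13*I*√2211 ≈ 611.28*I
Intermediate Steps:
P(J, B) = 81*J + 108*B (P(J, B) = 27*(B + (B + J)*3) = 27*(B + (3*B + 3*J)) = 27*(3*J + 4*B) = 81*J + 108*B)
√(-293442 + P(u, -91 - 1*327)) = √(-293442 + (81*(-433) + 108*(-91 - 1*327))) = √(-293442 + (-35073 + 108*(-91 - 327))) = √(-293442 + (-35073 + 108*(-418))) = √(-293442 + (-35073 - 45144)) = √(-293442 - 80217) = √(-373659) = 13*I*√2211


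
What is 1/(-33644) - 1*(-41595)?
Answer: 1399422179/33644 ≈ 41595.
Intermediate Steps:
1/(-33644) - 1*(-41595) = -1/33644 + 41595 = 1399422179/33644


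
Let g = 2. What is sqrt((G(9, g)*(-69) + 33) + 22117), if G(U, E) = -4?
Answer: sqrt(22426) ≈ 149.75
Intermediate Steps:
sqrt((G(9, g)*(-69) + 33) + 22117) = sqrt((-4*(-69) + 33) + 22117) = sqrt((276 + 33) + 22117) = sqrt(309 + 22117) = sqrt(22426)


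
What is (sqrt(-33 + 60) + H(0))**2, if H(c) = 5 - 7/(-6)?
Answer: 2341/36 + 37*sqrt(3) ≈ 129.11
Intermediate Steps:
H(c) = 37/6 (H(c) = 5 - 7*(-1)/6 = 5 - 1*(-7/6) = 5 + 7/6 = 37/6)
(sqrt(-33 + 60) + H(0))**2 = (sqrt(-33 + 60) + 37/6)**2 = (sqrt(27) + 37/6)**2 = (3*sqrt(3) + 37/6)**2 = (37/6 + 3*sqrt(3))**2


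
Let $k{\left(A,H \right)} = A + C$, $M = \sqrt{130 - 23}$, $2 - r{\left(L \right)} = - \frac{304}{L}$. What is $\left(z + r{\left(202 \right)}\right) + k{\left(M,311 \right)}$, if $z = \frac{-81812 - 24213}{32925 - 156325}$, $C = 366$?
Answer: $\frac{184639861}{498536} + \sqrt{107} \approx 380.71$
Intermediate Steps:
$r{\left(L \right)} = 2 + \frac{304}{L}$ ($r{\left(L \right)} = 2 - - \frac{304}{L} = 2 + \frac{304}{L}$)
$z = \frac{4241}{4936}$ ($z = - \frac{106025}{-123400} = \left(-106025\right) \left(- \frac{1}{123400}\right) = \frac{4241}{4936} \approx 0.8592$)
$M = \sqrt{107} \approx 10.344$
$k{\left(A,H \right)} = 366 + A$ ($k{\left(A,H \right)} = A + 366 = 366 + A$)
$\left(z + r{\left(202 \right)}\right) + k{\left(M,311 \right)} = \left(\frac{4241}{4936} + \left(2 + \frac{304}{202}\right)\right) + \left(366 + \sqrt{107}\right) = \left(\frac{4241}{4936} + \left(2 + 304 \cdot \frac{1}{202}\right)\right) + \left(366 + \sqrt{107}\right) = \left(\frac{4241}{4936} + \left(2 + \frac{152}{101}\right)\right) + \left(366 + \sqrt{107}\right) = \left(\frac{4241}{4936} + \frac{354}{101}\right) + \left(366 + \sqrt{107}\right) = \frac{2175685}{498536} + \left(366 + \sqrt{107}\right) = \frac{184639861}{498536} + \sqrt{107}$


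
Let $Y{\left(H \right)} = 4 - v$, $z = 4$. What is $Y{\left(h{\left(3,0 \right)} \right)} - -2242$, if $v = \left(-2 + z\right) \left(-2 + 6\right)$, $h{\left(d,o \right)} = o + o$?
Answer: $2238$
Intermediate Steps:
$h{\left(d,o \right)} = 2 o$
$v = 8$ ($v = \left(-2 + 4\right) \left(-2 + 6\right) = 2 \cdot 4 = 8$)
$Y{\left(H \right)} = -4$ ($Y{\left(H \right)} = 4 - 8 = -4$)
$Y{\left(h{\left(3,0 \right)} \right)} - -2242 = -4 - -2242 = -4 + 2242 = 2238$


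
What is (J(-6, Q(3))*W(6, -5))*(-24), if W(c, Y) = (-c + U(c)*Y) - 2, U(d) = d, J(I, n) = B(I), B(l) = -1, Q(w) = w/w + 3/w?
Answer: -912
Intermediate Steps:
Q(w) = 1 + 3/w
J(I, n) = -1
W(c, Y) = -2 - c + Y*c (W(c, Y) = (-c + c*Y) - 2 = (-c + Y*c) - 2 = -2 - c + Y*c)
(J(-6, Q(3))*W(6, -5))*(-24) = -(-2 - 1*6 - 5*6)*(-24) = -(-2 - 6 - 30)*(-24) = -1*(-38)*(-24) = 38*(-24) = -912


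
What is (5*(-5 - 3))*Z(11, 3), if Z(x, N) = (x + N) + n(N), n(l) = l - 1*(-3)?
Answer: -800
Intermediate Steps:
n(l) = 3 + l (n(l) = l + 3 = 3 + l)
Z(x, N) = 3 + x + 2*N (Z(x, N) = (x + N) + (3 + N) = (N + x) + (3 + N) = 3 + x + 2*N)
(5*(-5 - 3))*Z(11, 3) = (5*(-5 - 3))*(3 + 11 + 2*3) = (5*(-8))*(3 + 11 + 6) = -40*20 = -800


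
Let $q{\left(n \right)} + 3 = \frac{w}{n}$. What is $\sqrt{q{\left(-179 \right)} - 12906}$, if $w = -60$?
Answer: $\frac{3 i \sqrt{45956281}}{179} \approx 113.62 i$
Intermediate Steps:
$q{\left(n \right)} = -3 - \frac{60}{n}$
$\sqrt{q{\left(-179 \right)} - 12906} = \sqrt{\left(-3 - \frac{60}{-179}\right) - 12906} = \sqrt{\left(-3 - - \frac{60}{179}\right) - 12906} = \sqrt{\left(-3 + \frac{60}{179}\right) - 12906} = \sqrt{- \frac{477}{179} - 12906} = \sqrt{- \frac{2310651}{179}} = \frac{3 i \sqrt{45956281}}{179}$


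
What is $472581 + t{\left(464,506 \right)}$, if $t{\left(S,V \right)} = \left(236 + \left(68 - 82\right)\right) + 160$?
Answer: $472963$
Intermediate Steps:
$t{\left(S,V \right)} = 382$ ($t{\left(S,V \right)} = \left(236 - 14\right) + 160 = 222 + 160 = 382$)
$472581 + t{\left(464,506 \right)} = 472581 + 382 = 472963$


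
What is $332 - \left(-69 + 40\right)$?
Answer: $361$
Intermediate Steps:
$332 - \left(-69 + 40\right) = 332 - -29 = 332 + 29 = 361$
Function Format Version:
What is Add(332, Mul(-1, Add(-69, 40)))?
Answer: 361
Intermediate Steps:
Add(332, Mul(-1, Add(-69, 40))) = Add(332, Mul(-1, -29)) = Add(332, 29) = 361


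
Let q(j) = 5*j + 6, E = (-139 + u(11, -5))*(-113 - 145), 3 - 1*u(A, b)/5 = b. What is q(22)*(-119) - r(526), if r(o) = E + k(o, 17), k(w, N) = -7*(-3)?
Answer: -39367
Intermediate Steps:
k(w, N) = 21
u(A, b) = 15 - 5*b
E = 25542 (E = (-139 + (15 - 5*(-5)))*(-113 - 145) = (-139 + (15 + 25))*(-258) = (-139 + 40)*(-258) = -99*(-258) = 25542)
q(j) = 6 + 5*j
r(o) = 25563 (r(o) = 25542 + 21 = 25563)
q(22)*(-119) - r(526) = (6 + 5*22)*(-119) - 1*25563 = (6 + 110)*(-119) - 25563 = 116*(-119) - 25563 = -13804 - 25563 = -39367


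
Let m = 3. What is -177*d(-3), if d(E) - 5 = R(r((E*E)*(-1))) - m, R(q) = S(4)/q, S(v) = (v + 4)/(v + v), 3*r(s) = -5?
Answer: -1239/5 ≈ -247.80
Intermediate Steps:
r(s) = -5/3 (r(s) = (⅓)*(-5) = -5/3)
S(v) = (4 + v)/(2*v) (S(v) = (4 + v)/((2*v)) = (4 + v)*(1/(2*v)) = (4 + v)/(2*v))
R(q) = 1/q (R(q) = ((½)*(4 + 4)/4)/q = ((½)*(¼)*8)/q = 1/q)
d(E) = 7/5 (d(E) = 5 + (1/(-5/3) - 1*3) = 5 + (-⅗ - 3) = 5 - 18/5 = 7/5)
-177*d(-3) = -177*7/5 = -1239/5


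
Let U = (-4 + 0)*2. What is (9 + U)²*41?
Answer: 41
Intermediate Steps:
U = -8 (U = -4*2 = -8)
(9 + U)²*41 = (9 - 8)²*41 = 1²*41 = 1*41 = 41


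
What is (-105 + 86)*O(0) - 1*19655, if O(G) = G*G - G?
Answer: -19655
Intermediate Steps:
O(G) = G² - G
(-105 + 86)*O(0) - 1*19655 = (-105 + 86)*(0*(-1 + 0)) - 1*19655 = -0*(-1) - 19655 = -19*0 - 19655 = 0 - 19655 = -19655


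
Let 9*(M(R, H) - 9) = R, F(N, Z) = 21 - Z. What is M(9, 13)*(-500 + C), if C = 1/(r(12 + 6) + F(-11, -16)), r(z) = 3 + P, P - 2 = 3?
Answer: -44998/9 ≈ -4999.8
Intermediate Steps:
P = 5 (P = 2 + 3 = 5)
M(R, H) = 9 + R/9
r(z) = 8 (r(z) = 3 + 5 = 8)
C = 1/45 (C = 1/(8 + (21 - 1*(-16))) = 1/(8 + (21 + 16)) = 1/(8 + 37) = 1/45 ≈ 0.022222)
M(9, 13)*(-500 + C) = (9 + (⅑)*9)*(-500 + 1/45) = (9 + 1)*(-22499/45) = 10*(-22499/45) = -44998/9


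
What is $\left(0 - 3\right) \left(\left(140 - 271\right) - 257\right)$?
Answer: $1164$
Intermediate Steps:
$\left(0 - 3\right) \left(\left(140 - 271\right) - 257\right) = \left(0 - 3\right) \left(-131 - 257\right) = \left(-3\right) \left(-388\right) = 1164$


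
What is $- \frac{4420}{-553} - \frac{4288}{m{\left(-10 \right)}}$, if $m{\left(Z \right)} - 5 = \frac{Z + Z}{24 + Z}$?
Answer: $- \frac{16488348}{13825} \approx -1192.6$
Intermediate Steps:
$m{\left(Z \right)} = 5 + \frac{2 Z}{24 + Z}$ ($m{\left(Z \right)} = 5 + \frac{Z + Z}{24 + Z} = 5 + \frac{2 Z}{24 + Z}$)
$- \frac{4420}{-553} - \frac{4288}{m{\left(-10 \right)}} = - \frac{4420}{-553} - \frac{4288}{\frac{1}{24 - 10} \left(120 + 7 \left(-10\right)\right)} = \left(-4420\right) \left(- \frac{1}{553}\right) - \frac{4288}{\frac{1}{14} \left(120 - 70\right)} = \frac{4420}{553} - \frac{4288}{\frac{1}{14} \cdot 50} = \frac{4420}{553} - \frac{4288}{\frac{25}{7}} = \frac{4420}{553} - \frac{30016}{25} = - \frac{16488348}{13825}$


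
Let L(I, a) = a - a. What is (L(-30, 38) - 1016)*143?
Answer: -145288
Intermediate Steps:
L(I, a) = 0
(L(-30, 38) - 1016)*143 = (0 - 1016)*143 = -1016*143 = -145288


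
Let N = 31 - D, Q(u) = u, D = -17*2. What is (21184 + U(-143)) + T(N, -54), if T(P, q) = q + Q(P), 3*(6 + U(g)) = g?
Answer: 63424/3 ≈ 21141.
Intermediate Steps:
D = -34
U(g) = -6 + g/3
N = 65 (N = 31 - 1*(-34) = 31 + 34 = 65)
T(P, q) = P + q (T(P, q) = q + P = P + q)
(21184 + U(-143)) + T(N, -54) = (21184 + (-6 + (1/3)*(-143))) + (65 - 54) = (21184 + (-6 - 143/3)) + 11 = (21184 - 161/3) + 11 = 63391/3 + 11 = 63424/3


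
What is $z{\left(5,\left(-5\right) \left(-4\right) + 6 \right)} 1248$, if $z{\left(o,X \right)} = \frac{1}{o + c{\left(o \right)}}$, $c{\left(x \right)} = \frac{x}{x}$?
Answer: $208$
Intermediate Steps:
$c{\left(x \right)} = 1$
$z{\left(o,X \right)} = \frac{1}{1 + o}$ ($z{\left(o,X \right)} = \frac{1}{o + 1} = \frac{1}{1 + o}$)
$z{\left(5,\left(-5\right) \left(-4\right) + 6 \right)} 1248 = \frac{1}{1 + 5} \cdot 1248 = \frac{1}{6} \cdot 1248 = 208$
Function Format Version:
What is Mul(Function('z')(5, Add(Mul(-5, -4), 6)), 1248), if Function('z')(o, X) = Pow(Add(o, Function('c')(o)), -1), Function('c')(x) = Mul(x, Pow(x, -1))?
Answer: 208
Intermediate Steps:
Function('c')(x) = 1
Function('z')(o, X) = Pow(Add(1, o), -1) (Function('z')(o, X) = Pow(Add(o, 1), -1) = Pow(Add(1, o), -1))
Mul(Function('z')(5, Add(Mul(-5, -4), 6)), 1248) = Mul(Pow(Add(1, 5), -1), 1248) = Mul(Pow(6, -1), 1248) = Mul(Rational(1, 6), 1248) = 208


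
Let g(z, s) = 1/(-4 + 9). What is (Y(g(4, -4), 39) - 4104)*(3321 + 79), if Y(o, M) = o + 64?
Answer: -13735320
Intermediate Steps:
g(z, s) = ⅕ (g(z, s) = 1/5 = ⅕)
Y(o, M) = 64 + o
(Y(g(4, -4), 39) - 4104)*(3321 + 79) = ((64 + ⅕) - 4104)*(3321 + 79) = (321/5 - 4104)*3400 = -20199/5*3400 = -13735320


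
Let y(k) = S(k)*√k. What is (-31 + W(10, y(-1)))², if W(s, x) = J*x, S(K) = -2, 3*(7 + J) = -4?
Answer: 6149/9 - 3100*I/3 ≈ 683.22 - 1033.3*I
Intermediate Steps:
J = -25/3 (J = -7 + (⅓)*(-4) = -7 - 4/3 = -25/3 ≈ -8.3333)
y(k) = -2*√k
W(s, x) = -25*x/3
(-31 + W(10, y(-1)))² = (-31 - (-50)*√(-1)/3)² = (-31 - (-50)*I/3)² = (-31 + 50*I/3)²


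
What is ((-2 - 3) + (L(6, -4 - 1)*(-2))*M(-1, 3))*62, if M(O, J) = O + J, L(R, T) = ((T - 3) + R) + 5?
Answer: -1054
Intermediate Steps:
L(R, T) = 2 + R + T (L(R, T) = ((-3 + T) + R) + 5 = (-3 + R + T) + 5 = 2 + R + T)
M(O, J) = J + O
((-2 - 3) + (L(6, -4 - 1)*(-2))*M(-1, 3))*62 = ((-2 - 3) + ((2 + 6 + (-4 - 1))*(-2))*(3 - 1))*62 = (-5 + ((2 + 6 - 5)*(-2))*2)*62 = (-5 + (3*(-2))*2)*62 = (-5 - 6*2)*62 = (-5 - 12)*62 = -17*62 = -1054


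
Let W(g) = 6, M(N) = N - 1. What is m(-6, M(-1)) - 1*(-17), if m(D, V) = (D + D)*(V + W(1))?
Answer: -31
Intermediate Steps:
M(N) = -1 + N
m(D, V) = 2*D*(6 + V) (m(D, V) = (D + D)*(V + 6) = (2*D)*(6 + V) = 2*D*(6 + V))
m(-6, M(-1)) - 1*(-17) = 2*(-6)*(6 + (-1 - 1)) - 1*(-17) = 2*(-6)*(6 - 2) + 17 = 2*(-6)*4 + 17 = -48 + 17 = -31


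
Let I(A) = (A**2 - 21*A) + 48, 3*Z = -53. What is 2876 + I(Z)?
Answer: 32464/9 ≈ 3607.1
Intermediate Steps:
Z = -53/3 (Z = (1/3)*(-53) = -53/3 ≈ -17.667)
I(A) = 48 + A**2 - 21*A
2876 + I(Z) = 2876 + (48 + (-53/3)**2 - 21*(-53/3)) = 2876 + (48 + 2809/9 + 371) = 2876 + 6580/9 = 32464/9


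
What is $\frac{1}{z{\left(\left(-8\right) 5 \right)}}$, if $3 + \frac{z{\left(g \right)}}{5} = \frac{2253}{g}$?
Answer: $- \frac{8}{2373} \approx -0.0033713$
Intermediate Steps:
$z{\left(g \right)} = -15 + \frac{11265}{g}$ ($z{\left(g \right)} = -15 + 5 \frac{2253}{g} = -15 + \frac{11265}{g}$)
$\frac{1}{z{\left(\left(-8\right) 5 \right)}} = \frac{1}{-15 + \frac{11265}{\left(-8\right) 5}} = \frac{1}{-15 + \frac{11265}{-40}} = \frac{1}{-15 + 11265 \left(- \frac{1}{40}\right)} = \frac{1}{-15 - \frac{2253}{8}} = \frac{1}{- \frac{2373}{8}} = - \frac{8}{2373}$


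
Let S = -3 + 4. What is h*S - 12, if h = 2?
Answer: -10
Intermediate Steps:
S = 1
h*S - 12 = 2*1 - 12 = 2 - 12 = -10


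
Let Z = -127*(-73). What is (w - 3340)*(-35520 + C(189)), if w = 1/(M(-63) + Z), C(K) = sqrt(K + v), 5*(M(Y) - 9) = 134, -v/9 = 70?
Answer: 2760322336800/23267 - 3263894655*I/46534 ≈ 1.1864e+8 - 70140.0*I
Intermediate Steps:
Z = 9271
v = -630 (v = -9*70 = -630)
M(Y) = 179/5 (M(Y) = 9 + (1/5)*134 = 9 + 134/5 = 179/5)
C(K) = sqrt(-630 + K) (C(K) = sqrt(K - 630) = sqrt(-630 + K))
w = 5/46534 (w = 1/(179/5 + 9271) = 1/(46534/5) = 5/46534 ≈ 0.00010745)
(w - 3340)*(-35520 + C(189)) = (5/46534 - 3340)*(-35520 + sqrt(-630 + 189)) = -155423555*(-35520 + sqrt(-441))/46534 = -155423555*(-35520 + 21*I)/46534 = 2760322336800/23267 - 3263894655*I/46534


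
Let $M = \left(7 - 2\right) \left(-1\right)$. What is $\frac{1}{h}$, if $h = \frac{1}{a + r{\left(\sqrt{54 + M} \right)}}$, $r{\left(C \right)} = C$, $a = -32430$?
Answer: $-32423$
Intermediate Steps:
$M = -5$ ($M = 5 \left(-1\right) = -5$)
$h = - \frac{1}{32423}$ ($h = \frac{1}{-32430 + \sqrt{54 - 5}} = \frac{1}{-32430 + \sqrt{49}} = \frac{1}{-32430 + 7} = \frac{1}{-32423} = - \frac{1}{32423} \approx -3.0842 \cdot 10^{-5}$)
$\frac{1}{h} = \frac{1}{- \frac{1}{32423}} = -32423$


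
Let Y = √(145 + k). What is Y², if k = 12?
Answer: 157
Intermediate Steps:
Y = √157 (Y = √(145 + 12) = √157 ≈ 12.530)
Y² = (√157)² = 157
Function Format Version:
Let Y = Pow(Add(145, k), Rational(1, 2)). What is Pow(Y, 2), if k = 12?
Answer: 157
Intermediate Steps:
Y = Pow(157, Rational(1, 2)) (Y = Pow(Add(145, 12), Rational(1, 2)) = Pow(157, Rational(1, 2)) ≈ 12.530)
Pow(Y, 2) = Pow(Pow(157, Rational(1, 2)), 2) = 157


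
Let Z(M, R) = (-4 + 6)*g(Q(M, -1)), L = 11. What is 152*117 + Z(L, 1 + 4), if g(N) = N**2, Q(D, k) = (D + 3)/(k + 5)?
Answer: 35617/2 ≈ 17809.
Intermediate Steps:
Q(D, k) = (3 + D)/(5 + k)
Z(M, R) = 2*(3/4 + M/4)**2 (Z(M, R) = (-4 + 6)*((3 + M)/(5 - 1))**2 = 2*((3 + M)/4)**2 = 2*(3/4 + M/4)**2)
152*117 + Z(L, 1 + 4) = 152*117 + (3 + 11)**2/8 = 17784 + (1/8)*14**2 = 17784 + (1/8)*196 = 17784 + 49/2 = 35617/2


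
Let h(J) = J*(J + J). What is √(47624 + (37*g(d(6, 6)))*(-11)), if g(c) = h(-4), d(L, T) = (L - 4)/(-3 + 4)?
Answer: 10*√346 ≈ 186.01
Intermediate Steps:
h(J) = 2*J² (h(J) = J*(2*J) = 2*J²)
d(L, T) = -4 + L (d(L, T) = (-4 + L)/1 = (-4 + L)*1 = -4 + L)
g(c) = 32 (g(c) = 2*(-4)² = 2*16 = 32)
√(47624 + (37*g(d(6, 6)))*(-11)) = √(47624 + (37*32)*(-11)) = √(47624 + 1184*(-11)) = √(47624 - 13024) = √34600 = 10*√346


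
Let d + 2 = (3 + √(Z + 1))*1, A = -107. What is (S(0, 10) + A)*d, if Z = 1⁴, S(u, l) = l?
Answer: -97 - 97*√2 ≈ -234.18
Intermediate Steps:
Z = 1
d = 1 + √2 (d = -2 + (3 + √(1 + 1))*1 = -2 + (3 + √2)*1 = -2 + (3 + √2) = 1 + √2 ≈ 2.4142)
(S(0, 10) + A)*d = (10 - 107)*(1 + √2) = -97*(1 + √2) = -97 - 97*√2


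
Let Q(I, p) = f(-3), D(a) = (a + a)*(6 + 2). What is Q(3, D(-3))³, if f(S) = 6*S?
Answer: -5832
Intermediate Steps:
D(a) = 16*a (D(a) = (2*a)*8 = 16*a)
Q(I, p) = -18 (Q(I, p) = 6*(-3) = -18)
Q(3, D(-3))³ = (-18)³ = -5832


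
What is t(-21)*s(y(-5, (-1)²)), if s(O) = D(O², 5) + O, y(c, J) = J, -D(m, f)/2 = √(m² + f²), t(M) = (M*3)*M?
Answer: 1323 - 2646*√26 ≈ -12169.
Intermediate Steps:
t(M) = 3*M² (t(M) = (3*M)*M = 3*M²)
D(m, f) = -2*√(f² + m²) (D(m, f) = -2*√(m² + f²) = -2*√(f² + m²))
s(O) = O - 2*√(25 + O⁴) (s(O) = -2*√(5² + (O²)²) + O = -2*√(25 + O⁴) + O = O - 2*√(25 + O⁴))
t(-21)*s(y(-5, (-1)²)) = (3*(-21)²)*((-1)² - 2*√(25 + ((-1)²)⁴)) = (3*441)*(1 - 2*√(25 + 1⁴)) = 1323*(1 - 2*√(25 + 1)) = 1323*(1 - 2*√26) = 1323 - 2646*√26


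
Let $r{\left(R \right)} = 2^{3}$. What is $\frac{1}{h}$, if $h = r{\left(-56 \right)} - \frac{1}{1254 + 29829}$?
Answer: $\frac{31083}{248663} \approx 0.125$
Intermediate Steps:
$r{\left(R \right)} = 8$
$h = \frac{248663}{31083}$ ($h = 8 - \frac{1}{1254 + 29829} = 8 - \frac{1}{31083} = \frac{248663}{31083} \approx 8.0$)
$\frac{1}{h} = \frac{1}{\frac{248663}{31083}} = \frac{31083}{248663}$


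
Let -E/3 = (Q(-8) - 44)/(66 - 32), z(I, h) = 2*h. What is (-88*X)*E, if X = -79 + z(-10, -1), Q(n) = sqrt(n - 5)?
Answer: 470448/17 - 10692*I*sqrt(13)/17 ≈ 27673.0 - 2267.7*I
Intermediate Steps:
Q(n) = sqrt(-5 + n)
E = 66/17 - 3*I*sqrt(13)/34 (E = -3*(sqrt(-5 - 8) - 44)/(66 - 32) = -3*(sqrt(-13) - 44)/34 = -3*(I*sqrt(13) - 44)/34 = -3*(-44 + I*sqrt(13))/34 = -3*(-22/17 + I*sqrt(13)/34) = 66/17 - 3*I*sqrt(13)/34 ≈ 3.8824 - 0.31814*I)
X = -81 (X = -79 + 2*(-1) = -79 - 2 = -81)
(-88*X)*E = (-88*(-81))*(66/17 - 3*I*sqrt(13)/34) = 7128*(66/17 - 3*I*sqrt(13)/34) = 470448/17 - 10692*I*sqrt(13)/17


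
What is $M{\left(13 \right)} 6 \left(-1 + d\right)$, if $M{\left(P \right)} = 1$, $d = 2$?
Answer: $6$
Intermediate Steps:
$M{\left(13 \right)} 6 \left(-1 + d\right) = 1 \cdot 6 \left(-1 + 2\right) = 1 \cdot 6 \cdot 1 = 1 \cdot 6 = 6$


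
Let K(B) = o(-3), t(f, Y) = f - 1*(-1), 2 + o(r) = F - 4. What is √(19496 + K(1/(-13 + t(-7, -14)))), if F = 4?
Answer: 57*√6 ≈ 139.62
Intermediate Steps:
o(r) = -2 (o(r) = -2 + (4 - 4) = -2 + 0 = -2)
t(f, Y) = 1 + f (t(f, Y) = f + 1 = 1 + f)
K(B) = -2
√(19496 + K(1/(-13 + t(-7, -14)))) = √(19496 - 2) = √19494 = 57*√6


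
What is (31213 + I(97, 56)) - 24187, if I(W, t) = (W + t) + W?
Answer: 7276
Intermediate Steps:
I(W, t) = t + 2*W
(31213 + I(97, 56)) - 24187 = (31213 + (56 + 2*97)) - 24187 = (31213 + (56 + 194)) - 24187 = (31213 + 250) - 24187 = 31463 - 24187 = 7276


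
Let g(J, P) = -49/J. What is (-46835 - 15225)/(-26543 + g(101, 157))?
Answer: 1567015/670223 ≈ 2.3381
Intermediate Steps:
(-46835 - 15225)/(-26543 + g(101, 157)) = (-46835 - 15225)/(-26543 - 49/101) = -62060/(-26543 - 49*1/101) = -62060/(-26543 - 49/101) = -62060/(-2680892/101) = -62060*(-101/2680892) = 1567015/670223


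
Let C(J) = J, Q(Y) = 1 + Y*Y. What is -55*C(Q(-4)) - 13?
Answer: -948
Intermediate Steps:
Q(Y) = 1 + Y**2
-55*C(Q(-4)) - 13 = -55*(1 + (-4)**2) - 13 = -55*(1 + 16) - 13 = -55*17 - 13 = -935 - 13 = -948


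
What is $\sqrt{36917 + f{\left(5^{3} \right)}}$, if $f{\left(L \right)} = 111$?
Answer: $2 \sqrt{9257} \approx 192.43$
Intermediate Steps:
$\sqrt{36917 + f{\left(5^{3} \right)}} = \sqrt{36917 + 111} = \sqrt{37028} = 2 \sqrt{9257}$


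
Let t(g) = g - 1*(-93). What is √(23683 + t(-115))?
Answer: 3*√2629 ≈ 153.82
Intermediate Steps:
t(g) = 93 + g (t(g) = g + 93 = 93 + g)
√(23683 + t(-115)) = √(23683 + (93 - 115)) = √(23683 - 22) = √23661 = 3*√2629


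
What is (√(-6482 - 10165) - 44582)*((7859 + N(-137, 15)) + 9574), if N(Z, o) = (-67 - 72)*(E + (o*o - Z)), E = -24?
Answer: 1317353518 - 29549*I*√16647 ≈ 1.3174e+9 - 3.8125e+6*I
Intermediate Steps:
N(Z, o) = 3336 - 139*o² + 139*Z (N(Z, o) = (-67 - 72)*(-24 + (o*o - Z)) = -139*(-24 + (o² - Z)) = -139*(-24 + o² - Z) = 3336 - 139*o² + 139*Z)
(√(-6482 - 10165) - 44582)*((7859 + N(-137, 15)) + 9574) = (√(-6482 - 10165) - 44582)*((7859 + (3336 - 139*15² + 139*(-137))) + 9574) = (√(-16647) - 44582)*((7859 + (3336 - 139*225 - 19043)) + 9574) = (I*√16647 - 44582)*((7859 + (3336 - 31275 - 19043)) + 9574) = (-44582 + I*√16647)*((7859 - 46982) + 9574) = (-44582 + I*√16647)*(-39123 + 9574) = (-44582 + I*√16647)*(-29549) = 1317353518 - 29549*I*√16647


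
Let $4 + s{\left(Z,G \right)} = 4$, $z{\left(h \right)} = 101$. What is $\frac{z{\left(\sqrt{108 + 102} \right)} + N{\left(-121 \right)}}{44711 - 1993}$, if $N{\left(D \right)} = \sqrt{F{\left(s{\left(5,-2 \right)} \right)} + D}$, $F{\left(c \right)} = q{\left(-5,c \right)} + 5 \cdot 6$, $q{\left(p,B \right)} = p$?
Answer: $\frac{101}{42718} + \frac{2 i \sqrt{6}}{21359} \approx 0.0023643 + 0.00022936 i$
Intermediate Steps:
$s{\left(Z,G \right)} = 0$ ($s{\left(Z,G \right)} = -4 + 4 = 0$)
$F{\left(c \right)} = 25$ ($F{\left(c \right)} = -5 + 5 \cdot 6 = -5 + 30 = 25$)
$N{\left(D \right)} = \sqrt{25 + D}$
$\frac{z{\left(\sqrt{108 + 102} \right)} + N{\left(-121 \right)}}{44711 - 1993} = \frac{101 + \sqrt{25 - 121}}{44711 - 1993} = \frac{101 + \sqrt{-96}}{42718} = \left(101 + 4 i \sqrt{6}\right) \frac{1}{42718} = \frac{101}{42718} + \frac{2 i \sqrt{6}}{21359}$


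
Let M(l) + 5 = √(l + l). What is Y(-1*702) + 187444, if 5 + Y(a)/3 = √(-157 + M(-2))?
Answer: 187429 + 3*√(-162 + 2*I) ≈ 1.8743e+5 + 38.185*I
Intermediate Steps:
M(l) = -5 + √2*√l (M(l) = -5 + √(l + l) = -5 + √(2*l) = -5 + √2*√l)
Y(a) = -15 + 3*√(-162 + 2*I) (Y(a) = -15 + 3*√(-157 + (-5 + √2*√(-2))) = -15 + 3*√(-157 + (-5 + √2*(I*√2))) = -15 + 3*√(-157 + (-5 + 2*I)) = -15 + 3*√(-162 + 2*I))
Y(-1*702) + 187444 = (-15 + 3*√(-162 + 2*I)) + 187444 = 187429 + 3*√(-162 + 2*I)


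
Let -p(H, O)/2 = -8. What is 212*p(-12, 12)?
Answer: 3392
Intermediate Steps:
p(H, O) = 16 (p(H, O) = -2*(-8) = 16)
212*p(-12, 12) = 212*16 = 3392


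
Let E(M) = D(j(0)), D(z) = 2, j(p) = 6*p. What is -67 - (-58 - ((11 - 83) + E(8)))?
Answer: -79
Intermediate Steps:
E(M) = 2
-67 - (-58 - ((11 - 83) + E(8))) = -67 - (-58 - ((11 - 83) + 2)) = -67 - (-58 - (-72 + 2)) = -67 - (-58 - 1*(-70)) = -67 - (-58 + 70) = -67 - 1*12 = -67 - 12 = -79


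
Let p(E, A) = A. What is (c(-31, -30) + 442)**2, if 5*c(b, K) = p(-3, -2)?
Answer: 4875264/25 ≈ 1.9501e+5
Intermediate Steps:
c(b, K) = -2/5 (c(b, K) = (1/5)*(-2) = -2/5)
(c(-31, -30) + 442)**2 = (-2/5 + 442)**2 = (2208/5)**2 = 4875264/25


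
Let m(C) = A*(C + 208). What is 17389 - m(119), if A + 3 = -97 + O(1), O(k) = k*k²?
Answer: 49762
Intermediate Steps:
O(k) = k³
A = -99 (A = -3 + (-97 + 1³) = -3 + (-97 + 1) = -3 - 96 = -99)
m(C) = -20592 - 99*C (m(C) = -99*(C + 208) = -99*(208 + C) = -20592 - 99*C)
17389 - m(119) = 17389 - (-20592 - 99*119) = 17389 - (-20592 - 11781) = 17389 - 1*(-32373) = 17389 + 32373 = 49762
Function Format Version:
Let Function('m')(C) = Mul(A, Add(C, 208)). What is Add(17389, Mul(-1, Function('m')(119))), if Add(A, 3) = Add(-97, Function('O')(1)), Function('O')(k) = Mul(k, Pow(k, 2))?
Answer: 49762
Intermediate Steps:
Function('O')(k) = Pow(k, 3)
A = -99 (A = Add(-3, Add(-97, Pow(1, 3))) = Add(-3, Add(-97, 1)) = Add(-3, -96) = -99)
Function('m')(C) = Add(-20592, Mul(-99, C)) (Function('m')(C) = Mul(-99, Add(C, 208)) = Mul(-99, Add(208, C)) = Add(-20592, Mul(-99, C)))
Add(17389, Mul(-1, Function('m')(119))) = Add(17389, Mul(-1, Add(-20592, Mul(-99, 119)))) = Add(17389, Mul(-1, Add(-20592, -11781))) = Add(17389, Mul(-1, -32373)) = Add(17389, 32373) = 49762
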